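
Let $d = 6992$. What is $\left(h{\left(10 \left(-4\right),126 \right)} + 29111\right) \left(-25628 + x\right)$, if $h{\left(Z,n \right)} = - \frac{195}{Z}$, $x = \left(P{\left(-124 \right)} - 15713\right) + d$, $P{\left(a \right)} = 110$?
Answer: $- \frac{7975187553}{8} \approx -9.969 \cdot 10^{8}$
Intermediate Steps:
$x = -8611$ ($x = \left(110 - 15713\right) + 6992 = -15603 + 6992 = -8611$)
$\left(h{\left(10 \left(-4\right),126 \right)} + 29111\right) \left(-25628 + x\right) = \left(- \frac{195}{10 \left(-4\right)} + 29111\right) \left(-25628 - 8611\right) = \left(- \frac{195}{-40} + 29111\right) \left(-34239\right) = \left(\left(-195\right) \left(- \frac{1}{40}\right) + 29111\right) \left(-34239\right) = \left(\frac{39}{8} + 29111\right) \left(-34239\right) = \frac{232927}{8} \left(-34239\right) = - \frac{7975187553}{8}$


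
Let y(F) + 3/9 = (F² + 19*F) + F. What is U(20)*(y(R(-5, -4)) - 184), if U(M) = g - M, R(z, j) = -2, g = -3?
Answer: 15203/3 ≈ 5067.7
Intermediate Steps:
U(M) = -3 - M
y(F) = -⅓ + F² + 20*F (y(F) = -⅓ + ((F² + 19*F) + F) = -⅓ + (F² + 20*F) = -⅓ + F² + 20*F)
U(20)*(y(R(-5, -4)) - 184) = (-3 - 1*20)*((-⅓ + (-2)² + 20*(-2)) - 184) = (-3 - 20)*((-⅓ + 4 - 40) - 184) = -23*(-109/3 - 184) = -23*(-661/3) = 15203/3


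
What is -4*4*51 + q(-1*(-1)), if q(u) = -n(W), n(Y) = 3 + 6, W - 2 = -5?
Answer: -825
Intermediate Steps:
W = -3 (W = 2 - 5 = -3)
n(Y) = 9
q(u) = -9 (q(u) = -1*9 = -9)
-4*4*51 + q(-1*(-1)) = -4*4*51 - 9 = -16*51 - 9 = -816 - 9 = -825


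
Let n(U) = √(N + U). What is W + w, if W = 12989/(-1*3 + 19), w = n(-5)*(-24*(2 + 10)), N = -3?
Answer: 12989/16 - 576*I*√2 ≈ 811.81 - 814.59*I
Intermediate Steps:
n(U) = √(-3 + U)
w = -576*I*√2 (w = √(-3 - 5)*(-24*(2 + 10)) = √(-8)*(-24*12) = (2*I*√2)*(-288) = -576*I*√2 ≈ -814.59*I)
W = 12989/16 (W = 12989/(-3 + 19) = 12989/16 ≈ 811.81)
W + w = 12989/16 - 576*I*√2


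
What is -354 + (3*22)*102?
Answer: 6378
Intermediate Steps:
-354 + (3*22)*102 = -354 + 66*102 = -354 + 6732 = 6378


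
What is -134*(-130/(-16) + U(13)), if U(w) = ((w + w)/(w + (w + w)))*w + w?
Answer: -47905/12 ≈ -3992.1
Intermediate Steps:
U(w) = 5*w/3 (U(w) = ((2*w)/(w + 2*w))*w + w = ((2*w)/((3*w)))*w + w = ((2*w)*(1/(3*w)))*w + w = 2*w/3 + w = 5*w/3)
-134*(-130/(-16) + U(13)) = -134*(-130/(-16) + (5/3)*13) = -134*(-130*(-1/16) + 65/3) = -134*(65/8 + 65/3) = -134*715/24 = -47905/12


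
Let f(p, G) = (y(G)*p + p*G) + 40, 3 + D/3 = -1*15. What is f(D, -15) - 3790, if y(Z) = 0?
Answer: -2940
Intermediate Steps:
D = -54 (D = -9 + 3*(-1*15) = -9 + 3*(-15) = -9 - 45 = -54)
f(p, G) = 40 + G*p (f(p, G) = (0*p + p*G) + 40 = (0 + G*p) + 40 = G*p + 40 = 40 + G*p)
f(D, -15) - 3790 = (40 - 15*(-54)) - 3790 = (40 + 810) - 3790 = 850 - 3790 = -2940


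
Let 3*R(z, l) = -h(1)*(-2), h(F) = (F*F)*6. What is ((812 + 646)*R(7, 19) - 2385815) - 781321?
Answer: -3161304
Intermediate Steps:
h(F) = 6*F**2 (h(F) = F**2*6 = 6*F**2)
R(z, l) = 4 (R(z, l) = (-6*1**2*(-2))/3 = (-6*(-2))/3 = (1/3)*12 = 4)
((812 + 646)*R(7, 19) - 2385815) - 781321 = ((812 + 646)*4 - 2385815) - 781321 = (1458*4 - 2385815) - 781321 = (5832 - 2385815) - 781321 = -2379983 - 781321 = -3161304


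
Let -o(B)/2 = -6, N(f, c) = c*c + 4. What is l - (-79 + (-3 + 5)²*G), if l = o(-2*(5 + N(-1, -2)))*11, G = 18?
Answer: 139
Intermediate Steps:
N(f, c) = 4 + c² (N(f, c) = c² + 4 = 4 + c²)
o(B) = 12 (o(B) = -2*(-6) = 12)
l = 132 (l = 12*11 = 132)
l - (-79 + (-3 + 5)²*G) = 132 - (-79 + (-3 + 5)²*18) = 132 - (-79 + 2²*18) = 132 - (-79 + 4*18) = 132 - (-79 + 72) = 132 - 1*(-7) = 132 + 7 = 139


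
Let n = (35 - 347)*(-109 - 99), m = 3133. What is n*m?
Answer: 203319168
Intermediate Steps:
n = 64896 (n = -312*(-208) = 64896)
n*m = 64896*3133 = 203319168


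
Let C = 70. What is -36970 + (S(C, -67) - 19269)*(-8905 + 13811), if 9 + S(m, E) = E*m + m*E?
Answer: -140633118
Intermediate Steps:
S(m, E) = -9 + 2*E*m (S(m, E) = -9 + (E*m + m*E) = -9 + (E*m + E*m) = -9 + 2*E*m)
-36970 + (S(C, -67) - 19269)*(-8905 + 13811) = -36970 + ((-9 + 2*(-67)*70) - 19269)*(-8905 + 13811) = -36970 + ((-9 - 9380) - 19269)*4906 = -36970 + (-9389 - 19269)*4906 = -36970 - 28658*4906 = -36970 - 140596148 = -140633118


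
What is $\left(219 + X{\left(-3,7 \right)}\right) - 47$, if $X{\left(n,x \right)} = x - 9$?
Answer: $170$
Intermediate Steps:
$X{\left(n,x \right)} = -9 + x$ ($X{\left(n,x \right)} = x - 9 = -9 + x$)
$\left(219 + X{\left(-3,7 \right)}\right) - 47 = \left(219 + \left(-9 + 7\right)\right) - 47 = \left(219 - 2\right) - 47 = 217 - 47 = 170$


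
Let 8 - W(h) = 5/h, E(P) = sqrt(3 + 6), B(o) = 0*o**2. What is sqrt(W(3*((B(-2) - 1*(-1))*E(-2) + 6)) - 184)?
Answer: I*sqrt(14271)/9 ≈ 13.273*I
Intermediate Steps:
B(o) = 0
E(P) = 3 (E(P) = sqrt(9) = 3)
W(h) = 8 - 5/h
sqrt(W(3*((B(-2) - 1*(-1))*E(-2) + 6)) - 184) = sqrt((8 - 5*1/(3*((0 - 1*(-1))*3 + 6))) - 184) = sqrt((8 - 5*1/(3*((0 + 1)*3 + 6))) - 184) = sqrt((8 - 5*1/(3*(1*3 + 6))) - 184) = sqrt((8 - 5*1/(3*(3 + 6))) - 184) = sqrt((8 - 5/(3*9)) - 184) = sqrt((8 - 5/27) - 184) = sqrt(211/27 - 184) = sqrt(-4757/27) = I*sqrt(14271)/9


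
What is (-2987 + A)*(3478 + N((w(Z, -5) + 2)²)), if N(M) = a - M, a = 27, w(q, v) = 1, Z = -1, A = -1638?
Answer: -16169000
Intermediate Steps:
N(M) = 27 - M
(-2987 + A)*(3478 + N((w(Z, -5) + 2)²)) = (-2987 - 1638)*(3478 + (27 - (1 + 2)²)) = -4625*(3478 + (27 - 1*3²)) = -4625*(3478 + (27 - 1*9)) = -4625*(3478 + (27 - 9)) = -4625*(3478 + 18) = -4625*3496 = -16169000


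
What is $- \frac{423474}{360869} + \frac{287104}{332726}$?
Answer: $- \frac{18646938374}{60035249447} \approx -0.3106$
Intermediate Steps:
$- \frac{423474}{360869} + \frac{287104}{332726} = \left(-423474\right) \frac{1}{360869} + 287104 \cdot \frac{1}{332726} = - \frac{423474}{360869} + \frac{143552}{166363} = - \frac{18646938374}{60035249447}$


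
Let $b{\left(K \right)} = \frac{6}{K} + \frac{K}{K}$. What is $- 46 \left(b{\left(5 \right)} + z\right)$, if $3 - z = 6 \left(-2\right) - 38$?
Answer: $- \frac{12696}{5} \approx -2539.2$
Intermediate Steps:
$z = 53$ ($z = 3 - \left(6 \left(-2\right) - 38\right) = 3 - \left(-12 - 38\right) = 3 - -50 = 3 + 50 = 53$)
$b{\left(K \right)} = 1 + \frac{6}{K}$ ($b{\left(K \right)} = \frac{6}{K} + 1 = 1 + \frac{6}{K}$)
$- 46 \left(b{\left(5 \right)} + z\right) = - 46 \left(\frac{6 + 5}{5} + 53\right) = - 46 \left(\frac{1}{5} \cdot 11 + 53\right) = - 46 \left(\frac{11}{5} + 53\right) = \left(-46\right) \frac{276}{5} = - \frac{12696}{5}$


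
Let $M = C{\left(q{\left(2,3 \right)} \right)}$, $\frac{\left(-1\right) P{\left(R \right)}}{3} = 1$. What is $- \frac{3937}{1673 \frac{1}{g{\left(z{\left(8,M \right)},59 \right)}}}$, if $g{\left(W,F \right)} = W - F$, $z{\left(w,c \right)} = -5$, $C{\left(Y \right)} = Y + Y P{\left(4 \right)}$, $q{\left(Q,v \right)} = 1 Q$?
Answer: $\frac{251968}{1673} \approx 150.61$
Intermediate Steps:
$P{\left(R \right)} = -3$ ($P{\left(R \right)} = \left(-3\right) 1 = -3$)
$q{\left(Q,v \right)} = Q$
$C{\left(Y \right)} = - 2 Y$ ($C{\left(Y \right)} = Y + Y \left(-3\right) = Y - 3 Y = - 2 Y$)
$M = -4$ ($M = \left(-2\right) 2 = -4$)
$- \frac{3937}{1673 \frac{1}{g{\left(z{\left(8,M \right)},59 \right)}}} = - \frac{3937}{1673 \frac{1}{-5 - 59}} = - \frac{3937}{1673 \frac{1}{-64}} = - \frac{3937}{1673 \left(- \frac{1}{64}\right)} = - \frac{3937}{- \frac{1673}{64}} = \left(-3937\right) \left(- \frac{64}{1673}\right) = \frac{251968}{1673}$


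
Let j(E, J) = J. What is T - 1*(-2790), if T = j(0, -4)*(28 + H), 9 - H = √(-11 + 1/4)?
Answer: 2642 + 2*I*√43 ≈ 2642.0 + 13.115*I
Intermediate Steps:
H = 9 - I*√43/2 (H = 9 - √(-11 + 1/4) = 9 - √(-11 + ¼) = 9 - √(-43/4) = 9 - I*√43/2 ≈ 9.0 - 3.2787*I)
T = -148 + 2*I*√43 (T = -4*(28 + (9 - I*√43/2)) = -4*(37 - I*√43/2) = -148 + 2*I*√43 ≈ -148.0 + 13.115*I)
T - 1*(-2790) = (-148 + 2*I*√43) - 1*(-2790) = (-148 + 2*I*√43) + 2790 = 2642 + 2*I*√43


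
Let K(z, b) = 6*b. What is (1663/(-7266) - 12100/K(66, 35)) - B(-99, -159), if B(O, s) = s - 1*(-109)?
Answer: -57023/7266 ≈ -7.8479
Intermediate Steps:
B(O, s) = 109 + s (B(O, s) = s + 109 = 109 + s)
(1663/(-7266) - 12100/K(66, 35)) - B(-99, -159) = (1663/(-7266) - 12100/(6*35)) - (109 - 159) = (1663*(-1/7266) - 12100/210) - 1*(-50) = (-1663/7266 - 12100*1/210) + 50 = (-1663/7266 - 1210/21) + 50 = -420323/7266 + 50 = -57023/7266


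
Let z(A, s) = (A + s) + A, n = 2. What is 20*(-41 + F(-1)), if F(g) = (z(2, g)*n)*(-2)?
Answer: -1060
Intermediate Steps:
z(A, s) = s + 2*A
F(g) = -16 - 4*g (F(g) = ((g + 2*2)*2)*(-2) = ((g + 4)*2)*(-2) = ((4 + g)*2)*(-2) = (8 + 2*g)*(-2) = -16 - 4*g)
20*(-41 + F(-1)) = 20*(-41 + (-16 - 4*(-1))) = 20*(-41 + (-16 + 4)) = 20*(-41 - 12) = 20*(-53) = -1060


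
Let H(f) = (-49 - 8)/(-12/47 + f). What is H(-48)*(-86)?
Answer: -38399/378 ≈ -101.58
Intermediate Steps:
H(f) = -57/(-12/47 + f) (H(f) = -57/(-12*1/47 + f) = -57/(-12/47 + f))
H(-48)*(-86) = -2679/(-12 + 47*(-48))*(-86) = -2679/(-12 - 2256)*(-86) = -2679/(-2268)*(-86) = -2679*(-1/2268)*(-86) = (893/756)*(-86) = -38399/378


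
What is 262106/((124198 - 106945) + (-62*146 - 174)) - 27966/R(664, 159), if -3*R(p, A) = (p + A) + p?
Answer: 1063200868/11936149 ≈ 89.074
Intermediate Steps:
R(p, A) = -2*p/3 - A/3 (R(p, A) = -((p + A) + p)/3 = -((A + p) + p)/3 = -(A + 2*p)/3 = -2*p/3 - A/3)
262106/((124198 - 106945) + (-62*146 - 174)) - 27966/R(664, 159) = 262106/((124198 - 106945) + (-62*146 - 174)) - 27966/(-2/3*664 - 1/3*159) = 262106/(17253 + (-9052 - 174)) - 27966/(-1328/3 - 53) = 262106/(17253 - 9226) - 27966/(-1487/3) = 262106/8027 - 27966*(-3/1487) = 262106*(1/8027) + 83898/1487 = 262106/8027 + 83898/1487 = 1063200868/11936149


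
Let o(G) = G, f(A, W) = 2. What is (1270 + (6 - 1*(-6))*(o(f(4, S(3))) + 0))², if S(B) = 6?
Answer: 1674436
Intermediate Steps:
(1270 + (6 - 1*(-6))*(o(f(4, S(3))) + 0))² = (1270 + (6 - 1*(-6))*(2 + 0))² = (1270 + (6 + 6)*2)² = (1270 + 12*2)² = (1270 + 24)² = 1294² = 1674436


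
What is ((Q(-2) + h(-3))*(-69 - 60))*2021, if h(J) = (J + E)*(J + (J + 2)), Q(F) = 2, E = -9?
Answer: -13035450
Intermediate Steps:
h(J) = (-9 + J)*(2 + 2*J) (h(J) = (J - 9)*(J + (J + 2)) = (-9 + J)*(J + (2 + J)) = (-9 + J)*(2 + 2*J))
((Q(-2) + h(-3))*(-69 - 60))*2021 = ((2 + (-18 - 16*(-3) + 2*(-3)²))*(-69 - 60))*2021 = ((2 + (-18 + 48 + 2*9))*(-129))*2021 = ((2 + (-18 + 48 + 18))*(-129))*2021 = ((2 + 48)*(-129))*2021 = (50*(-129))*2021 = -6450*2021 = -13035450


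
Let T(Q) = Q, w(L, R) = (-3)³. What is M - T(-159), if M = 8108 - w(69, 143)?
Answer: 8294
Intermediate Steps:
w(L, R) = -27
M = 8135 (M = 8108 - 1*(-27) = 8108 + 27 = 8135)
M - T(-159) = 8135 - 1*(-159) = 8135 + 159 = 8294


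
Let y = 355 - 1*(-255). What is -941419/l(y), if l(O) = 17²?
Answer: -941419/289 ≈ -3257.5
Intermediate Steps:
y = 610 (y = 355 + 255 = 610)
l(O) = 289
-941419/l(y) = -941419/289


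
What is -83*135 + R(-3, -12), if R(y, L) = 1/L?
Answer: -134461/12 ≈ -11205.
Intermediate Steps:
-83*135 + R(-3, -12) = -83*135 + 1/(-12) = -11205 - 1/12 = -134461/12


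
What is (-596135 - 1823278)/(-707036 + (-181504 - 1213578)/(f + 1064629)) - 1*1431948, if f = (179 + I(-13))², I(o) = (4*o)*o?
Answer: -302997901553689391/211598902771 ≈ -1.4319e+6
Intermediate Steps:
I(o) = 4*o²
f = 731025 (f = (179 + 4*(-13)²)² = (179 + 4*169)² = (179 + 676)² = 855² = 731025)
(-596135 - 1823278)/(-707036 + (-181504 - 1213578)/(f + 1064629)) - 1*1431948 = (-596135 - 1823278)/(-707036 + (-181504 - 1213578)/(731025 + 1064629)) - 1*1431948 = -2419413/(-707036 - 1395082/1795654) - 1431948 = -2419413/(-707036 - 1395082*1/1795654) - 1431948 = -2419413/(-707036 - 697541/897827) - 1431948 = -2419413/(-634796708313/897827) - 1431948 = -2419413*(-897827/634796708313) - 1431948 = 724071438517/211598902771 - 1431948 = -302997901553689391/211598902771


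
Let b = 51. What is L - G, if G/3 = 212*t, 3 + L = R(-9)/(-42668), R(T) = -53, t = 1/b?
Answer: -11220783/725356 ≈ -15.469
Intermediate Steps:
t = 1/51 ≈ 0.019608
L = -127951/42668 (L = -3 - 53/(-42668) = -3 - 53*(-1/42668) = -3 + 53/42668 = -127951/42668 ≈ -2.9988)
G = 212/17 (G = 3*(212*(1/51)) = 3*(212/51) = 212/17 ≈ 12.471)
L - G = -127951/42668 - 1*212/17 = -127951/42668 - 212/17 = -11220783/725356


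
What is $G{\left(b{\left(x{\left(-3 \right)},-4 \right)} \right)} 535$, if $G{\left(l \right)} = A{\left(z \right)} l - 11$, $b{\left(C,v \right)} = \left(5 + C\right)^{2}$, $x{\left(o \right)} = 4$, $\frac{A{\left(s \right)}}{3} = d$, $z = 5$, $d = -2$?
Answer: $-265895$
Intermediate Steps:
$A{\left(s \right)} = -6$ ($A{\left(s \right)} = 3 \left(-2\right) = -6$)
$G{\left(l \right)} = -11 - 6 l$ ($G{\left(l \right)} = - 6 l - 11 = -11 - 6 l$)
$G{\left(b{\left(x{\left(-3 \right)},-4 \right)} \right)} 535 = \left(-11 - 6 \left(5 + 4\right)^{2}\right) 535 = \left(-11 - 6 \cdot 9^{2}\right) 535 = \left(-11 - 486\right) 535 = \left(-497\right) 535 = -265895$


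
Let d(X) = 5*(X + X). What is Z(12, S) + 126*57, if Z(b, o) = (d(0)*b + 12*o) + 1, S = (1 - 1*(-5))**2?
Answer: 7615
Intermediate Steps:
d(X) = 10*X (d(X) = 5*(2*X) = 10*X)
S = 36 (S = (1 + 5)**2 = 6**2 = 36)
Z(b, o) = 1 + 12*o (Z(b, o) = ((10*0)*b + 12*o) + 1 = (0*b + 12*o) + 1 = (0 + 12*o) + 1 = 12*o + 1 = 1 + 12*o)
Z(12, S) + 126*57 = (1 + 12*36) + 126*57 = (1 + 432) + 7182 = 433 + 7182 = 7615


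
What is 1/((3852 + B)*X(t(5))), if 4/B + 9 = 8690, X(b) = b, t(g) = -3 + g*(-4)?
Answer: -8681/769101968 ≈ -1.1287e-5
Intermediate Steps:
t(g) = -3 - 4*g
B = 4/8681 (B = 4/(-9 + 8690) = 4/8681 ≈ 0.00046078)
1/((3852 + B)*X(t(5))) = 1/((3852 + 4/8681)*(-3 - 4*5)) = 1/((33439216/8681)*(-3 - 20)) = (8681/33439216)/(-23) = (8681/33439216)*(-1/23) = -8681/769101968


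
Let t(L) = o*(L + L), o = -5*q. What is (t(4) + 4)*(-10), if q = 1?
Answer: 360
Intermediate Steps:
o = -5 (o = -5*1 = -5)
t(L) = -10*L (t(L) = -5*(L + L) = -10*L)
(t(4) + 4)*(-10) = (-10*4 + 4)*(-10) = (-40 + 4)*(-10) = -36*(-10) = 360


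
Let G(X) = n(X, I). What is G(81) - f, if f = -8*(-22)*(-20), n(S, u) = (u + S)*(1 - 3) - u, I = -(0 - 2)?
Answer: 3352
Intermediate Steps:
I = 2 (I = -1*(-2) = 2)
n(S, u) = -3*u - 2*S (n(S, u) = (S + u)*(-2) - u = (-2*S - 2*u) - u = -3*u - 2*S)
G(X) = -6 - 2*X (G(X) = -3*2 - 2*X = -6 - 2*X)
f = -3520 (f = 176*(-20) = -3520)
G(81) - f = (-6 - 2*81) - 1*(-3520) = (-6 - 162) + 3520 = -168 + 3520 = 3352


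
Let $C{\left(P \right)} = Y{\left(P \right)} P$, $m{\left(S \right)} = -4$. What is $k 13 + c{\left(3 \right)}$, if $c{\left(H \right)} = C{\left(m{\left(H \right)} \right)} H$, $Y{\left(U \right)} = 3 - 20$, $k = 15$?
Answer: $399$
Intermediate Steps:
$Y{\left(U \right)} = -17$ ($Y{\left(U \right)} = 3 - 20 = -17$)
$C{\left(P \right)} = - 17 P$
$c{\left(H \right)} = 68 H$ ($c{\left(H \right)} = \left(-17\right) \left(-4\right) H = 68 H$)
$k 13 + c{\left(3 \right)} = 15 \cdot 13 + 68 \cdot 3 = 195 + 204 = 399$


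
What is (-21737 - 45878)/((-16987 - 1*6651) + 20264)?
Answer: 67615/3374 ≈ 20.040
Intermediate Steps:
(-21737 - 45878)/((-16987 - 1*6651) + 20264) = -67615/((-16987 - 6651) + 20264) = -67615/(-23638 + 20264) = -67615/(-3374) = -67615*(-1/3374) = 67615/3374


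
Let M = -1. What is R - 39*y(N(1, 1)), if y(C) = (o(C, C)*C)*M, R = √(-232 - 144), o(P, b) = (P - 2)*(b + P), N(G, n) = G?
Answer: -78 + 2*I*√94 ≈ -78.0 + 19.391*I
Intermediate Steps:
o(P, b) = (-2 + P)*(P + b)
R = 2*I*√94 (R = √(-376) = 2*I*√94 ≈ 19.391*I)
y(C) = -C*(-4*C + 2*C²) (y(C) = ((C² - 2*C - 2*C + C*C)*C)*(-1) = ((C² - 2*C - 2*C + C²)*C)*(-1) = ((-4*C + 2*C²)*C)*(-1) = (C*(-4*C + 2*C²))*(-1) = -C*(-4*C + 2*C²))
R - 39*y(N(1, 1)) = 2*I*√94 - 78*1²*(2 - 1*1) = 2*I*√94 - 78*(2 - 1) = 2*I*√94 - 78 = -78 + 2*I*√94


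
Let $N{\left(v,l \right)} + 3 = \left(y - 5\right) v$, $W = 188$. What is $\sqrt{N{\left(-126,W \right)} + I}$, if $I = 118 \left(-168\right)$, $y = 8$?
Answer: $3 i \sqrt{2245} \approx 142.14 i$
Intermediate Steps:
$N{\left(v,l \right)} = -3 + 3 v$ ($N{\left(v,l \right)} = -3 + \left(8 - 5\right) v = -3 + 3 v$)
$I = -19824$
$\sqrt{N{\left(-126,W \right)} + I} = \sqrt{\left(-3 + 3 \left(-126\right)\right) - 19824} = \sqrt{\left(-3 - 378\right) - 19824} = \sqrt{-381 - 19824} = \sqrt{-20205} = 3 i \sqrt{2245}$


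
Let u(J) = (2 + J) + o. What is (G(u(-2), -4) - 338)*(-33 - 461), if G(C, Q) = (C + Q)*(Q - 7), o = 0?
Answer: 145236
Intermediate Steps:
u(J) = 2 + J (u(J) = (2 + J) + 0 = 2 + J)
G(C, Q) = (-7 + Q)*(C + Q) (G(C, Q) = (C + Q)*(-7 + Q) = (-7 + Q)*(C + Q))
(G(u(-2), -4) - 338)*(-33 - 461) = (((-4)² - 7*(2 - 2) - 7*(-4) + (2 - 2)*(-4)) - 338)*(-33 - 461) = ((16 - 7*0 + 28 + 0*(-4)) - 338)*(-494) = ((16 + 0 + 28 + 0) - 338)*(-494) = (44 - 338)*(-494) = -294*(-494) = 145236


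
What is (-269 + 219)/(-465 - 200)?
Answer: 10/133 ≈ 0.075188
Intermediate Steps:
(-269 + 219)/(-465 - 200) = -50/(-665) = -50*(-1/665) = 10/133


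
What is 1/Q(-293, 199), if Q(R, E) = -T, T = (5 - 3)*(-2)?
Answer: ¼ ≈ 0.25000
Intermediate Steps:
T = -4 (T = 2*(-2) = -4)
Q(R, E) = 4 (Q(R, E) = -1*(-4) = 4)
1/Q(-293, 199) = 1/4 = ¼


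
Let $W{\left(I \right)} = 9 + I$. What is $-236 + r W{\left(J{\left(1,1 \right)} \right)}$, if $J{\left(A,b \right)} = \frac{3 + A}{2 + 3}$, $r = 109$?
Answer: $\frac{4161}{5} \approx 832.2$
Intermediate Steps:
$J{\left(A,b \right)} = \frac{3}{5} + \frac{A}{5}$ ($J{\left(A,b \right)} = \frac{3 + A}{5} = \left(3 + A\right) \frac{1}{5} = \frac{3}{5} + \frac{A}{5}$)
$-236 + r W{\left(J{\left(1,1 \right)} \right)} = -236 + 109 \left(9 + \left(\frac{3}{5} + \frac{1}{5} \cdot 1\right)\right) = -236 + 109 \left(9 + \left(\frac{3}{5} + \frac{1}{5}\right)\right) = -236 + 109 \left(9 + \frac{4}{5}\right) = -236 + 109 \cdot \frac{49}{5} = -236 + \frac{5341}{5} = \frac{4161}{5}$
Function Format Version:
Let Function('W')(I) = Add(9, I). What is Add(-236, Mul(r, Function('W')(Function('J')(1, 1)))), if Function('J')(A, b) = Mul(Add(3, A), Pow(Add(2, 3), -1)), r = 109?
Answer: Rational(4161, 5) ≈ 832.20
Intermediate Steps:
Function('J')(A, b) = Add(Rational(3, 5), Mul(Rational(1, 5), A)) (Function('J')(A, b) = Mul(Add(3, A), Pow(5, -1)) = Mul(Add(3, A), Rational(1, 5)) = Add(Rational(3, 5), Mul(Rational(1, 5), A)))
Add(-236, Mul(r, Function('W')(Function('J')(1, 1)))) = Add(-236, Mul(109, Add(9, Add(Rational(3, 5), Mul(Rational(1, 5), 1))))) = Add(-236, Mul(109, Add(9, Add(Rational(3, 5), Rational(1, 5))))) = Add(-236, Mul(109, Add(9, Rational(4, 5)))) = Add(-236, Mul(109, Rational(49, 5))) = Add(-236, Rational(5341, 5)) = Rational(4161, 5)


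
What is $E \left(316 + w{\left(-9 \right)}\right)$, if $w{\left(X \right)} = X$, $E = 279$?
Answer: $85653$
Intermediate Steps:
$E \left(316 + w{\left(-9 \right)}\right) = 279 \left(316 - 9\right) = 279 \cdot 307 = 85653$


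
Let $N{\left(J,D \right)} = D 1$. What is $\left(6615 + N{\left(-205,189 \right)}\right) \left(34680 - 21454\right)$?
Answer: $89989704$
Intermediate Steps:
$N{\left(J,D \right)} = D$
$\left(6615 + N{\left(-205,189 \right)}\right) \left(34680 - 21454\right) = \left(6615 + 189\right) \left(34680 - 21454\right) = 6804 \cdot 13226 = 89989704$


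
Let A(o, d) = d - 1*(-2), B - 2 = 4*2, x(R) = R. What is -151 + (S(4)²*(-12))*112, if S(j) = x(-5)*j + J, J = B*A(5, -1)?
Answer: -134551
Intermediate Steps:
B = 10 (B = 2 + 4*2 = 2 + 8 = 10)
A(o, d) = 2 + d (A(o, d) = d + 2 = 2 + d)
J = 10 (J = 10*(2 - 1) = 10*1 = 10)
S(j) = 10 - 5*j (S(j) = -5*j + 10 = 10 - 5*j)
-151 + (S(4)²*(-12))*112 = -151 + ((10 - 5*4)²*(-12))*112 = -151 + ((10 - 20)²*(-12))*112 = -151 + ((-10)²*(-12))*112 = -151 + (100*(-12))*112 = -151 - 1200*112 = -151 - 134400 = -134551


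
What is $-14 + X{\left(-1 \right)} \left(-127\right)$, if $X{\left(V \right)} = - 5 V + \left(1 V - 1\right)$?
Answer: $-395$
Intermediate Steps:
$X{\left(V \right)} = -1 - 4 V$ ($X{\left(V \right)} = - 5 V + \left(V - 1\right) = - 5 V + \left(-1 + V\right) = -1 - 4 V$)
$-14 + X{\left(-1 \right)} \left(-127\right) = -14 + \left(-1 - -4\right) \left(-127\right) = -14 + \left(-1 + 4\right) \left(-127\right) = -14 + 3 \left(-127\right) = -14 - 381 = -395$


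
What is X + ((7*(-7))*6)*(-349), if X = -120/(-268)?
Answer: 6874632/67 ≈ 1.0261e+5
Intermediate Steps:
X = 30/67 (X = -120*(-1/268) = 30/67 ≈ 0.44776)
X + ((7*(-7))*6)*(-349) = 30/67 + ((7*(-7))*6)*(-349) = 30/67 - 49*6*(-349) = 30/67 - 294*(-349) = 30/67 + 102606 = 6874632/67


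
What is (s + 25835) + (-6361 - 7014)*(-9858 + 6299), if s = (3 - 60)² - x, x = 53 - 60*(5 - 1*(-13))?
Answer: 47631736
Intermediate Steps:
x = -1027 (x = 53 - 60*(5 + 13) = 53 - 60*18 = 53 - 1080 = -1027)
s = 4276 (s = (3 - 60)² - 1*(-1027) = (-57)² + 1027 = 3249 + 1027 = 4276)
(s + 25835) + (-6361 - 7014)*(-9858 + 6299) = (4276 + 25835) + (-6361 - 7014)*(-9858 + 6299) = 30111 - 13375*(-3559) = 30111 + 47601625 = 47631736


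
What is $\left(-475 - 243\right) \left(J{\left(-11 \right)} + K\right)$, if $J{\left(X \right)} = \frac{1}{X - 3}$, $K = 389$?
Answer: $- \frac{1954755}{7} \approx -2.7925 \cdot 10^{5}$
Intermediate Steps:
$J{\left(X \right)} = \frac{1}{-3 + X}$
$\left(-475 - 243\right) \left(J{\left(-11 \right)} + K\right) = \left(-475 - 243\right) \left(\frac{1}{-3 - 11} + 389\right) = - 718 \left(\frac{1}{-14} + 389\right) = - 718 \left(- \frac{1}{14} + 389\right) = \left(-718\right) \frac{5445}{14} = - \frac{1954755}{7}$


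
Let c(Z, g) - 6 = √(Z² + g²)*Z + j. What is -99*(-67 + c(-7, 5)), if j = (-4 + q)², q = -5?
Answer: -1980 + 693*√74 ≈ 3981.4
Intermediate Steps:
j = 81 (j = (-4 - 5)² = (-9)² = 81)
c(Z, g) = 87 + Z*√(Z² + g²) (c(Z, g) = 6 + (√(Z² + g²)*Z + 81) = 6 + (Z*√(Z² + g²) + 81) = 6 + (81 + Z*√(Z² + g²)) = 87 + Z*√(Z² + g²))
-99*(-67 + c(-7, 5)) = -99*(-67 + (87 - 7*√((-7)² + 5²))) = -99*(-67 + (87 - 7*√(49 + 25))) = -99*(-67 + (87 - 7*√74)) = -99*(20 - 7*√74) = -1980 + 693*√74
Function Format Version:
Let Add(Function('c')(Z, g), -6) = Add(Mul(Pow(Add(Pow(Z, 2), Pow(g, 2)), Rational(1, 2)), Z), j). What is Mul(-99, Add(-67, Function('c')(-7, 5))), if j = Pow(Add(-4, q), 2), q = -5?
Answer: Add(-1980, Mul(693, Pow(74, Rational(1, 2)))) ≈ 3981.4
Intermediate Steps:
j = 81 (j = Pow(Add(-4, -5), 2) = Pow(-9, 2) = 81)
Function('c')(Z, g) = Add(87, Mul(Z, Pow(Add(Pow(Z, 2), Pow(g, 2)), Rational(1, 2)))) (Function('c')(Z, g) = Add(6, Add(Mul(Pow(Add(Pow(Z, 2), Pow(g, 2)), Rational(1, 2)), Z), 81)) = Add(6, Add(Mul(Z, Pow(Add(Pow(Z, 2), Pow(g, 2)), Rational(1, 2))), 81)) = Add(6, Add(81, Mul(Z, Pow(Add(Pow(Z, 2), Pow(g, 2)), Rational(1, 2))))) = Add(87, Mul(Z, Pow(Add(Pow(Z, 2), Pow(g, 2)), Rational(1, 2)))))
Mul(-99, Add(-67, Function('c')(-7, 5))) = Mul(-99, Add(-67, Add(87, Mul(-7, Pow(Add(Pow(-7, 2), Pow(5, 2)), Rational(1, 2)))))) = Mul(-99, Add(-67, Add(87, Mul(-7, Pow(Add(49, 25), Rational(1, 2)))))) = Mul(-99, Add(-67, Add(87, Mul(-7, Pow(74, Rational(1, 2)))))) = Mul(-99, Add(20, Mul(-7, Pow(74, Rational(1, 2))))) = Add(-1980, Mul(693, Pow(74, Rational(1, 2))))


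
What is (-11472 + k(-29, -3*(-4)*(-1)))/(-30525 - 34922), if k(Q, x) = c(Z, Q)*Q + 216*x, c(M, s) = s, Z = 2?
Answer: 13223/65447 ≈ 0.20204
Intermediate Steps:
k(Q, x) = Q**2 + 216*x (k(Q, x) = Q*Q + 216*x = Q**2 + 216*x)
(-11472 + k(-29, -3*(-4)*(-1)))/(-30525 - 34922) = (-11472 + ((-29)**2 + 216*(-3*(-4)*(-1))))/(-30525 - 34922) = (-11472 + (841 + 216*(12*(-1))))/(-65447) = (-11472 + (841 + 216*(-12)))*(-1/65447) = (-11472 + (841 - 2592))*(-1/65447) = (-11472 - 1751)*(-1/65447) = -13223*(-1/65447) = 13223/65447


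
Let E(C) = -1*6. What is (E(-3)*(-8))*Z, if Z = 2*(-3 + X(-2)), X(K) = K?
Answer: -480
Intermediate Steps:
E(C) = -6
Z = -10 (Z = 2*(-3 - 2) = 2*(-5) = -10)
(E(-3)*(-8))*Z = -6*(-8)*(-10) = 48*(-10) = -480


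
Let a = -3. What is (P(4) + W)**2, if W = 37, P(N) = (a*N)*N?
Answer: 121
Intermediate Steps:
P(N) = -3*N**2 (P(N) = (-3*N)*N = -3*N**2)
(P(4) + W)**2 = (-3*4**2 + 37)**2 = (-3*16 + 37)**2 = (-48 + 37)**2 = (-11)**2 = 121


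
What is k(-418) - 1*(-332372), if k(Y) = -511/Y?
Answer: 138932007/418 ≈ 3.3237e+5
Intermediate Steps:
k(-418) - 1*(-332372) = -511/(-418) - 1*(-332372) = -511*(-1/418) + 332372 = 511/418 + 332372 = 138932007/418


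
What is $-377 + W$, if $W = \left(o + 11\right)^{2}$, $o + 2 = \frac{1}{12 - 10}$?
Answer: $- \frac{1147}{4} \approx -286.75$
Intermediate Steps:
$o = - \frac{3}{2}$ ($o = -2 + \frac{1}{12 - 10} = -2 + \frac{1}{2} = - \frac{3}{2} \approx -1.5$)
$W = \frac{361}{4}$ ($W = \left(- \frac{3}{2} + 11\right)^{2} = \left(\frac{19}{2}\right)^{2} = \frac{361}{4} \approx 90.25$)
$-377 + W = -377 + \frac{361}{4} = - \frac{1147}{4}$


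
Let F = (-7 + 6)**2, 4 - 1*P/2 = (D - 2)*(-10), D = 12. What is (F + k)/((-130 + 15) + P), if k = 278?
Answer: 3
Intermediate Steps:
P = 208 (P = 8 - 2*(12 - 2)*(-10) = 8 - 20*(-10) = 8 - 2*(-100) = 8 + 200 = 208)
F = 1 (F = (-1)**2 = 1)
(F + k)/((-130 + 15) + P) = (1 + 278)/((-130 + 15) + 208) = 279/(-115 + 208) = 279/93 = 279*(1/93) = 3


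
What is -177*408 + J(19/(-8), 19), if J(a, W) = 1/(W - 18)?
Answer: -72215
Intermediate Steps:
J(a, W) = 1/(-18 + W)
-177*408 + J(19/(-8), 19) = -177*408 + 1/(-18 + 19) = -72216 + 1/1 = -72216 + 1 = -72215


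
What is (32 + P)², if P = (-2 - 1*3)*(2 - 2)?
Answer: 1024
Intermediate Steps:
P = 0 (P = (-2 - 3)*0 = -5*0 = 0)
(32 + P)² = (32 + 0)² = 32² = 1024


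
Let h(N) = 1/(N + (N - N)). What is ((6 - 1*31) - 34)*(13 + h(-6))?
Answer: -4543/6 ≈ -757.17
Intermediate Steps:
h(N) = 1/N (h(N) = 1/(N + 0) = 1/N)
((6 - 1*31) - 34)*(13 + h(-6)) = ((6 - 1*31) - 34)*(13 + 1/(-6)) = ((6 - 31) - 34)*(13 - 1/6) = (-25 - 34)*(77/6) = -59*77/6 = -4543/6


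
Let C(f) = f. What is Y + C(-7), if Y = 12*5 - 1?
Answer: 52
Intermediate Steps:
Y = 59 (Y = 60 - 1 = 59)
Y + C(-7) = 59 - 7 = 52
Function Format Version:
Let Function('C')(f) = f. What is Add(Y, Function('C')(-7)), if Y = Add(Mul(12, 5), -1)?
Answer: 52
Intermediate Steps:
Y = 59 (Y = Add(60, -1) = 59)
Add(Y, Function('C')(-7)) = Add(59, -7) = 52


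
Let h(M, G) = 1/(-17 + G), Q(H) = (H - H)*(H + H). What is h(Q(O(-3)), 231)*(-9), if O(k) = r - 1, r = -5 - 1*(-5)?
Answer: -9/214 ≈ -0.042056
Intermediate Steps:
r = 0 (r = -5 + 5 = 0)
O(k) = -1 (O(k) = 0 - 1 = -1)
Q(H) = 0 (Q(H) = 0*(2*H) = 0)
h(Q(O(-3)), 231)*(-9) = -9/(-17 + 231) = -9/214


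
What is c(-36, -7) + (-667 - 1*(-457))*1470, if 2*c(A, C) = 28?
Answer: -308686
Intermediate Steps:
c(A, C) = 14 (c(A, C) = (½)*28 = 14)
c(-36, -7) + (-667 - 1*(-457))*1470 = 14 + (-667 - 1*(-457))*1470 = 14 + (-667 + 457)*1470 = 14 - 210*1470 = 14 - 308700 = -308686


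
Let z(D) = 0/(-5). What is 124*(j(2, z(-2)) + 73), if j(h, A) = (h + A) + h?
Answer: 9548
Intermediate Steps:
z(D) = 0 (z(D) = 0*(-⅕) = 0)
j(h, A) = A + 2*h (j(h, A) = (A + h) + h = A + 2*h)
124*(j(2, z(-2)) + 73) = 124*((0 + 2*2) + 73) = 124*((0 + 4) + 73) = 124*(4 + 73) = 124*77 = 9548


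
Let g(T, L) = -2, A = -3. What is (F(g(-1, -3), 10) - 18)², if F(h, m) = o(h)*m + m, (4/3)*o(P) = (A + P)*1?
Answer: 8281/4 ≈ 2070.3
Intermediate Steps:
o(P) = -9/4 + 3*P/4 (o(P) = 3*((-3 + P)*1)/4 = 3*(-3 + P)/4 = -9/4 + 3*P/4)
F(h, m) = m + m*(-9/4 + 3*h/4) (F(h, m) = (-9/4 + 3*h/4)*m + m = m*(-9/4 + 3*h/4) + m = m + m*(-9/4 + 3*h/4))
(F(g(-1, -3), 10) - 18)² = ((¼)*10*(-5 + 3*(-2)) - 18)² = ((¼)*10*(-5 - 6) - 18)² = ((¼)*10*(-11) - 18)² = (-55/2 - 18)² = (-91/2)² = 8281/4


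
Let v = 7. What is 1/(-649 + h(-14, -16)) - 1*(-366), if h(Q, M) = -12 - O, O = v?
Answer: 244487/668 ≈ 366.00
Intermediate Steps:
O = 7
h(Q, M) = -19 (h(Q, M) = -12 - 1*7 = -12 - 7 = -19)
1/(-649 + h(-14, -16)) - 1*(-366) = 1/(-649 - 19) - 1*(-366) = 1/(-668) + 366 = -1/668 + 366 = 244487/668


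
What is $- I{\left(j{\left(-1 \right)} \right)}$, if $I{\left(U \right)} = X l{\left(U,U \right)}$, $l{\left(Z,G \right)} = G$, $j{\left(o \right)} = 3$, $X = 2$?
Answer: $-6$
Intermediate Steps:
$I{\left(U \right)} = 2 U$
$- I{\left(j{\left(-1 \right)} \right)} = - 2 \cdot 3 = \left(-1\right) 6 = -6$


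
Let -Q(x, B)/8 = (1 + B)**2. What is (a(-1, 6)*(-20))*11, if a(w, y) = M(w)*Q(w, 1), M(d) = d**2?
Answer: 7040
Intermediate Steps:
Q(x, B) = -8*(1 + B)**2
a(w, y) = -32*w**2 (a(w, y) = w**2*(-8*(1 + 1)**2) = w**2*(-8*2**2) = w**2*(-8*4) = w**2*(-32) = -32*w**2)
(a(-1, 6)*(-20))*11 = (-32*(-1)**2*(-20))*11 = (-32*1*(-20))*11 = -32*(-20)*11 = 640*11 = 7040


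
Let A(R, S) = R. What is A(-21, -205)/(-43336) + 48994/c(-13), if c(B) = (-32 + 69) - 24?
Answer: 2123204257/563368 ≈ 3768.8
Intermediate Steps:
c(B) = 13 (c(B) = 37 - 24 = 13)
A(-21, -205)/(-43336) + 48994/c(-13) = -21/(-43336) + 48994/13 = -21*(-1/43336) + 48994*(1/13) = 21/43336 + 48994/13 = 2123204257/563368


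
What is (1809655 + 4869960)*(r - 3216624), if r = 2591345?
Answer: -4176622987585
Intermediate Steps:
(1809655 + 4869960)*(r - 3216624) = (1809655 + 4869960)*(2591345 - 3216624) = 6679615*(-625279) = -4176622987585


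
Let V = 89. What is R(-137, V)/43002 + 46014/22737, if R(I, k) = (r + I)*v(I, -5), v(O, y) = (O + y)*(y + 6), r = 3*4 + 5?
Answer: 131451806/54318693 ≈ 2.4200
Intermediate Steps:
r = 17 (r = 12 + 5 = 17)
v(O, y) = (6 + y)*(O + y) (v(O, y) = (O + y)*(6 + y) = (6 + y)*(O + y))
R(I, k) = (-5 + I)*(17 + I) (R(I, k) = (17 + I)*((-5)² + 6*I + 6*(-5) + I*(-5)) = (17 + I)*(25 + 6*I - 30 - 5*I) = (17 + I)*(-5 + I) = (-5 + I)*(17 + I))
R(-137, V)/43002 + 46014/22737 = ((-5 - 137)*(17 - 137))/43002 + 46014/22737 = -142*(-120)*(1/43002) + 46014*(1/22737) = 17040*(1/43002) + 15338/7579 = 2840/7167 + 15338/7579 = 131451806/54318693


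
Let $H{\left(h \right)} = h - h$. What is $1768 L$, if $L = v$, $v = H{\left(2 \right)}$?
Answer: $0$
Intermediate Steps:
$H{\left(h \right)} = 0$
$v = 0$
$L = 0$
$1768 L = 1768 \cdot 0 = 0$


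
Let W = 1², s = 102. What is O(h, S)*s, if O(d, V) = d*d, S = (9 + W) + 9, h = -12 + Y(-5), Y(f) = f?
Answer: 29478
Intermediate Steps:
h = -17 (h = -12 - 5 = -17)
W = 1
S = 19 (S = (9 + 1) + 9 = 10 + 9 = 19)
O(d, V) = d²
O(h, S)*s = (-17)²*102 = 289*102 = 29478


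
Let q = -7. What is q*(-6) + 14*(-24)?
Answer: -294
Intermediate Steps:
q*(-6) + 14*(-24) = -7*(-6) + 14*(-24) = 42 - 336 = -294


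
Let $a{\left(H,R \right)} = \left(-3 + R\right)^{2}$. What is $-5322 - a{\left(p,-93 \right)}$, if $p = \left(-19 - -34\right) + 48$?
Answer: $-14538$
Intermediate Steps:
$p = 63$ ($p = \left(-19 + 34\right) + 48 = 15 + 48 = 63$)
$-5322 - a{\left(p,-93 \right)} = -5322 - \left(-3 - 93\right)^{2} = -5322 - \left(-96\right)^{2} = -5322 - 9216 = -14538$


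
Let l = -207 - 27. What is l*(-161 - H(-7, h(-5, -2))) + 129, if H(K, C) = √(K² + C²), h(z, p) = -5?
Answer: 37803 + 234*√74 ≈ 39816.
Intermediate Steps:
l = -234
H(K, C) = √(C² + K²)
l*(-161 - H(-7, h(-5, -2))) + 129 = -234*(-161 - √((-5)² + (-7)²)) + 129 = -234*(-161 - √(25 + 49)) + 129 = -234*(-161 - √74) + 129 = (37674 + 234*√74) + 129 = 37803 + 234*√74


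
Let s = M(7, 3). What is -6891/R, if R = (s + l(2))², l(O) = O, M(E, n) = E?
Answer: -2297/27 ≈ -85.074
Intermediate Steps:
s = 7
R = 81 (R = (7 + 2)² = 9² = 81)
-6891/R = -6891/81 = -6891*1/81 = -2297/27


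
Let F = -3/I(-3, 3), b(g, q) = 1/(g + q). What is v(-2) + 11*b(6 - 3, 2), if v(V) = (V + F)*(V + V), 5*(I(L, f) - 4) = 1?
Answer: 457/35 ≈ 13.057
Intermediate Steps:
I(L, f) = 21/5 (I(L, f) = 4 + (1/5)*1 = 4 + 1/5 = 21/5)
F = -5/7 (F = -3/21/5 = -3*5/21 = -5/7 ≈ -0.71429)
v(V) = 2*V*(-5/7 + V) (v(V) = (V - 5/7)*(V + V) = (-5/7 + V)*(2*V) = 2*V*(-5/7 + V))
v(-2) + 11*b(6 - 3, 2) = (2/7)*(-2)*(-5 + 7*(-2)) + 11/((6 - 3) + 2) = (2/7)*(-2)*(-5 - 14) + 11/(3 + 2) = (2/7)*(-2)*(-19) + 11/5 = 76/7 + 11*(1/5) = 76/7 + 11/5 = 457/35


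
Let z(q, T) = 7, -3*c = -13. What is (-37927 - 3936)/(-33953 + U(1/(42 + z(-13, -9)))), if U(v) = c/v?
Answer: 125589/101222 ≈ 1.2407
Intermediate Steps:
c = 13/3 (c = -⅓*(-13) = 13/3 ≈ 4.3333)
U(v) = 13/(3*v)
(-37927 - 3936)/(-33953 + U(1/(42 + z(-13, -9)))) = (-37927 - 3936)/(-33953 + 13/(3*(1/(42 + 7)))) = -41863/(-33953 + 13/(3*(1/49))) = -41863/(-33953 + (13/3)*49) = -41863/(-33953 + 637/3) = -41863/(-101222/3) = -41863*(-3/101222) = 125589/101222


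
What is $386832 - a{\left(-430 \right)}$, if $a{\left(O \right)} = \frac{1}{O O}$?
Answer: $\frac{71525236799}{184900} \approx 3.8683 \cdot 10^{5}$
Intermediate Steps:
$a{\left(O \right)} = \frac{1}{O^{2}}$
$386832 - a{\left(-430 \right)} = 386832 - \frac{1}{184900} = \frac{71525236799}{184900}$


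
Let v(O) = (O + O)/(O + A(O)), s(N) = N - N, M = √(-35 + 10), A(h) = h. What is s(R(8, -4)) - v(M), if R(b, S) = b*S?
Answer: -1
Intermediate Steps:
R(b, S) = S*b
M = 5*I (M = √(-25) = 5*I ≈ 5.0*I)
s(N) = 0
v(O) = 1 (v(O) = (O + O)/(O + O) = (2*O)/((2*O)) = (2*O)*(1/(2*O)) = 1)
s(R(8, -4)) - v(M) = 0 - 1*1 = 0 - 1 = -1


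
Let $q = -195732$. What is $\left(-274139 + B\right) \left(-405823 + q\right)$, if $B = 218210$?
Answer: $33644369595$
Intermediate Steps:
$\left(-274139 + B\right) \left(-405823 + q\right) = \left(-274139 + 218210\right) \left(-405823 - 195732\right) = \left(-55929\right) \left(-601555\right) = 33644369595$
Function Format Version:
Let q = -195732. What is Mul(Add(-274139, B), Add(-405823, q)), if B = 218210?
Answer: 33644369595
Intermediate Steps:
Mul(Add(-274139, B), Add(-405823, q)) = Mul(Add(-274139, 218210), Add(-405823, -195732)) = Mul(-55929, -601555) = 33644369595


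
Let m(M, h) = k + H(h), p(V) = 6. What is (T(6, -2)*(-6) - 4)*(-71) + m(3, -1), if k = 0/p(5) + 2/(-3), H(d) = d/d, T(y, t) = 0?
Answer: 853/3 ≈ 284.33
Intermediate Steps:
H(d) = 1
k = -⅔ (k = 0/6 + 2/(-3) = 0*(⅙) + 2*(-⅓) = 0 - ⅔ = -⅔ ≈ -0.66667)
m(M, h) = ⅓ (m(M, h) = -⅔ + 1 = ⅓)
(T(6, -2)*(-6) - 4)*(-71) + m(3, -1) = (0*(-6) - 4)*(-71) + ⅓ = (0 - 4)*(-71) + ⅓ = -4*(-71) + ⅓ = 284 + ⅓ = 853/3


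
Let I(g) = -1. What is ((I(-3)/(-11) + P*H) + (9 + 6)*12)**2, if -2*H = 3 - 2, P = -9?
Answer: 16491721/484 ≈ 34074.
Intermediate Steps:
H = -1/2 (H = -(3 - 2)/2 = -1/2*1 = -1/2 ≈ -0.50000)
((I(-3)/(-11) + P*H) + (9 + 6)*12)**2 = ((-1/(-11) - 9*(-1/2)) + (9 + 6)*12)**2 = ((-1*(-1/11) + 9/2) + 15*12)**2 = ((1/11 + 9/2) + 180)**2 = (101/22 + 180)**2 = (4061/22)**2 = 16491721/484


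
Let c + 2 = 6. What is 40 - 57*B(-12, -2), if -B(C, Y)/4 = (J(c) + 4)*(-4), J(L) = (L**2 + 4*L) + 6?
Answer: -38264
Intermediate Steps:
c = 4 (c = -2 + 6 = 4)
J(L) = 6 + L**2 + 4*L
B(C, Y) = 672 (B(C, Y) = -4*((6 + 4**2 + 4*4) + 4)*(-4) = -4*((6 + 16 + 16) + 4)*(-4) = -4*(38 + 4)*(-4) = -168*(-4) = -4*(-168) = 672)
40 - 57*B(-12, -2) = 40 - 57*672 = 40 - 38304 = -38264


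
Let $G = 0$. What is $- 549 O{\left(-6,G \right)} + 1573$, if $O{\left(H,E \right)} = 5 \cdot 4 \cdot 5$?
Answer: $-53327$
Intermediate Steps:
$O{\left(H,E \right)} = 100$ ($O{\left(H,E \right)} = 20 \cdot 5 = 100$)
$- 549 O{\left(-6,G \right)} + 1573 = \left(-549\right) 100 + 1573 = -54900 + 1573 = -53327$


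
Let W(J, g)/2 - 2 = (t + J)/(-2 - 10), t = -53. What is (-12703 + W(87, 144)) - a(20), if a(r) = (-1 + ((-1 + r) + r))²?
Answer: -42446/3 ≈ -14149.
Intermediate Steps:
W(J, g) = 77/6 - J/6 (W(J, g) = 4 + 2*((-53 + J)/(-2 - 10)) = 4 + 2*((-53 + J)/(-12)) = 4 + 2*((-53 + J)*(-1/12)) = 4 + 2*(53/12 - J/12) = 4 + (53/6 - J/6) = 77/6 - J/6)
a(r) = (-2 + 2*r)² (a(r) = (-1 + (-1 + 2*r))² = (-2 + 2*r)²)
(-12703 + W(87, 144)) - a(20) = (-12703 + (77/6 - ⅙*87)) - 4*(-1 + 20)² = (-12703 + (77/6 - 29/2)) - 4*19² = (-12703 - 5/3) - 4*361 = -38114/3 - 1*1444 = -38114/3 - 1444 = -42446/3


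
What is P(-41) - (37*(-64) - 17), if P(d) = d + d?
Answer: 2303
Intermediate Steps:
P(d) = 2*d
P(-41) - (37*(-64) - 17) = 2*(-41) - (37*(-64) - 17) = -82 - (-2368 - 17) = -82 - 1*(-2385) = -82 + 2385 = 2303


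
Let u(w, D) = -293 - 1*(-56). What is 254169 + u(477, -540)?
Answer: 253932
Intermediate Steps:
u(w, D) = -237 (u(w, D) = -293 + 56 = -237)
254169 + u(477, -540) = 254169 - 237 = 253932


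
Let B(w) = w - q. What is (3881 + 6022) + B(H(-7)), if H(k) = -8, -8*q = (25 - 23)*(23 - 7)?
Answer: 9899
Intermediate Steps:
q = -4 (q = -(25 - 23)*(23 - 7)/8 = -16/4 = -⅛*32 = -4)
B(w) = 4 + w (B(w) = w - 1*(-4) = w + 4 = 4 + w)
(3881 + 6022) + B(H(-7)) = (3881 + 6022) + (4 - 8) = 9903 - 4 = 9899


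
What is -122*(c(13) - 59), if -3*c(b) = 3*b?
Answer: 8784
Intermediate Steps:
c(b) = -b
-122*(c(13) - 59) = -122*(-1*13 - 59) = -122*(-13 - 59) = -122*(-72) = 8784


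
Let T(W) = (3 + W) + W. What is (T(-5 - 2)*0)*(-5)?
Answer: 0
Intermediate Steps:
T(W) = 3 + 2*W
(T(-5 - 2)*0)*(-5) = ((3 + 2*(-5 - 2))*0)*(-5) = ((3 + 2*(-7))*0)*(-5) = ((3 - 14)*0)*(-5) = -11*0*(-5) = 0*(-5) = 0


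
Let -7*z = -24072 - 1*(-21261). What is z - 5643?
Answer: -36690/7 ≈ -5241.4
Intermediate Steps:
z = 2811/7 (z = -(-24072 - 1*(-21261))/7 = -(-24072 + 21261)/7 = -⅐*(-2811) = 2811/7 ≈ 401.57)
z - 5643 = 2811/7 - 5643 = -36690/7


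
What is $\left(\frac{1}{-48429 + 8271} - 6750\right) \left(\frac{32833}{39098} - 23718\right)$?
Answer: $\frac{251358212848105031}{1570097484} \approx 1.6009 \cdot 10^{8}$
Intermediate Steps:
$\left(\frac{1}{-48429 + 8271} - 6750\right) \left(\frac{32833}{39098} - 23718\right) = \left(\frac{1}{-40158} - 6750\right) \left(32833 \cdot \frac{1}{39098} - 23718\right) = \left(- \frac{1}{40158} - 6750\right) \left(\frac{32833}{39098} - 23718\right) = \left(- \frac{271066501}{40158}\right) \left(- \frac{927293531}{39098}\right) = \frac{251358212848105031}{1570097484}$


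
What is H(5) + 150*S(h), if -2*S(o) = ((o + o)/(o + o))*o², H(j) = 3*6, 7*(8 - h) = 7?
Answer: -3657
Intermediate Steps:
h = 7 (h = 8 - ⅐*7 = 8 - 1 = 7)
H(j) = 18
S(o) = -o²/2 (S(o) = -(o + o)/(o + o)*o²/2 = -(2*o)/((2*o))*o²/2 = -(2*o)*(1/(2*o))*o²/2 = -o²/2)
H(5) + 150*S(h) = 18 + 150*(-½*7²) = 18 + 150*(-½*49) = 18 + 150*(-49/2) = 18 - 3675 = -3657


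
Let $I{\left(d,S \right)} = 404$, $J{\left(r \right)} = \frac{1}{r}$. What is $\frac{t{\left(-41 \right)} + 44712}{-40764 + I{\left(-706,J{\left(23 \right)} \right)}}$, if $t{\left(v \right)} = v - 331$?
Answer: $- \frac{2217}{2018} \approx -1.0986$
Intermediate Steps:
$t{\left(v \right)} = -331 + v$ ($t{\left(v \right)} = v - 331 = -331 + v$)
$\frac{t{\left(-41 \right)} + 44712}{-40764 + I{\left(-706,J{\left(23 \right)} \right)}} = \frac{\left(-331 - 41\right) + 44712}{-40764 + 404} = \frac{-372 + 44712}{-40360} = 44340 \left(- \frac{1}{40360}\right) = - \frac{2217}{2018}$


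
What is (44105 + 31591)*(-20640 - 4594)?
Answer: -1910112864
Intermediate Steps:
(44105 + 31591)*(-20640 - 4594) = 75696*(-25234) = -1910112864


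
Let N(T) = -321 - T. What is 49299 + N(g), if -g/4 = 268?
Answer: 50050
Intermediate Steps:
g = -1072 (g = -4*268 = -1072)
49299 + N(g) = 49299 + (-321 - 1*(-1072)) = 49299 + (-321 + 1072) = 49299 + 751 = 50050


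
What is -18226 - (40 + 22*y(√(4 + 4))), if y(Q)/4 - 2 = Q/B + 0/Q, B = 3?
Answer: -18442 - 176*√2/3 ≈ -18525.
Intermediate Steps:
y(Q) = 8 + 4*Q/3 (y(Q) = 8 + 4*(Q/3 + 0/Q) = 8 + 4*(Q*(⅓) + 0) = 8 + 4*(Q/3 + 0) = 8 + 4*(Q/3) = 8 + 4*Q/3)
-18226 - (40 + 22*y(√(4 + 4))) = -18226 - (40 + 22*(8 + 4*√(4 + 4)/3)) = -18226 - (40 + 22*(8 + 4*√8/3)) = -18226 - (40 + 22*(8 + 4*(2*√2)/3)) = -18226 - (40 + 22*(8 + 8*√2/3)) = -18226 - (40 + (176 + 176*√2/3)) = -18226 - (216 + 176*√2/3) = -18226 + (-216 - 176*√2/3) = -18442 - 176*√2/3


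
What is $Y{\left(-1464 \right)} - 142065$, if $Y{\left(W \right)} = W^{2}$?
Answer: $2001231$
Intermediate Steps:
$Y{\left(-1464 \right)} - 142065 = \left(-1464\right)^{2} - 142065 = 2143296 - 142065 = 2001231$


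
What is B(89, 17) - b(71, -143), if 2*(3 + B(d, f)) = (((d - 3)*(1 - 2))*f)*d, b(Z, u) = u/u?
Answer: -65063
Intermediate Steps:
b(Z, u) = 1
B(d, f) = -3 + d*f*(3 - d)/2 (B(d, f) = -3 + ((((d - 3)*(1 - 2))*f)*d)/2 = -3 + ((((-3 + d)*(-1))*f)*d)/2 = -3 + (((3 - d)*f)*d)/2 = -3 + ((f*(3 - d))*d)/2 = -3 + (d*f*(3 - d))/2 = -3 + d*f*(3 - d)/2)
B(89, 17) - b(71, -143) = (-3 - ½*17*89² + (3/2)*89*17) - 1*1 = (-3 - ½*17*7921 + 4539/2) - 1 = (-3 - 134657/2 + 4539/2) - 1 = -65062 - 1 = -65063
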